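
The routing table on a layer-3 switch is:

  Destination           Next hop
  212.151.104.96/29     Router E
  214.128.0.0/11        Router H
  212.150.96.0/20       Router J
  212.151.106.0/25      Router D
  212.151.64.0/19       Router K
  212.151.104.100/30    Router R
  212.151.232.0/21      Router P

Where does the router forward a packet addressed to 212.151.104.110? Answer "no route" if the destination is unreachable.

No entry's prefix contains 212.151.104.110; there is no default route.

no route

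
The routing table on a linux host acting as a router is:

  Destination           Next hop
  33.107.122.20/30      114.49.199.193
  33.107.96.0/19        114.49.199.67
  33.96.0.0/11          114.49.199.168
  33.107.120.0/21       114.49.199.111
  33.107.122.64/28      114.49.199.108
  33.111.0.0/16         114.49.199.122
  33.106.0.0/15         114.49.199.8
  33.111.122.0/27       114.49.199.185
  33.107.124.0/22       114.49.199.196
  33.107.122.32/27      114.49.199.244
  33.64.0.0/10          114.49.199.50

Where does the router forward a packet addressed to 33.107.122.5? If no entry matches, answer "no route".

114.49.199.111

Routes whose prefix contains 33.107.122.5:
  33.64.0.0/10 (33.64.0.0 - 33.127.255.255) -> 114.49.199.50
  33.96.0.0/11 (33.96.0.0 - 33.127.255.255) -> 114.49.199.168
  33.106.0.0/15 (33.106.0.0 - 33.107.255.255) -> 114.49.199.8
  33.107.96.0/19 (33.107.96.0 - 33.107.127.255) -> 114.49.199.67
  33.107.120.0/21 (33.107.120.0 - 33.107.127.255) -> 114.49.199.111
More-specific entries that do NOT match:
  33.107.122.20/30 (33.107.122.20 - 33.107.122.23) does not contain 33.107.122.5
  33.107.122.64/28 (33.107.122.64 - 33.107.122.79) does not contain 33.107.122.5
  33.111.122.0/27 (33.111.122.0 - 33.111.122.31) does not contain 33.107.122.5
  33.107.122.32/27 (33.107.122.32 - 33.107.122.63) does not contain 33.107.122.5
  33.107.124.0/22 (33.107.124.0 - 33.107.127.255) does not contain 33.107.122.5
Longest matching prefix is /21 -> next hop 114.49.199.111.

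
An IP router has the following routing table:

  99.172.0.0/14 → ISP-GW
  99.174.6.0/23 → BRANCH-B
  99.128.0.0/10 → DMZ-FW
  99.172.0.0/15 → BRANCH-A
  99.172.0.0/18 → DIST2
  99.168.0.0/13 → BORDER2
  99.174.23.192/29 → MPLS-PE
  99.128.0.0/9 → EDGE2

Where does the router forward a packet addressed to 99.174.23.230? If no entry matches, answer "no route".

ISP-GW

Routes whose prefix contains 99.174.23.230:
  99.128.0.0/9 (99.128.0.0 - 99.255.255.255) -> EDGE2
  99.128.0.0/10 (99.128.0.0 - 99.191.255.255) -> DMZ-FW
  99.168.0.0/13 (99.168.0.0 - 99.175.255.255) -> BORDER2
  99.172.0.0/14 (99.172.0.0 - 99.175.255.255) -> ISP-GW
More-specific entries that do NOT match:
  99.174.23.192/29 (99.174.23.192 - 99.174.23.199) does not contain 99.174.23.230
  99.174.6.0/23 (99.174.6.0 - 99.174.7.255) does not contain 99.174.23.230
  99.172.0.0/18 (99.172.0.0 - 99.172.63.255) does not contain 99.174.23.230
  99.172.0.0/15 (99.172.0.0 - 99.173.255.255) does not contain 99.174.23.230
Longest matching prefix is /14 -> next hop ISP-GW.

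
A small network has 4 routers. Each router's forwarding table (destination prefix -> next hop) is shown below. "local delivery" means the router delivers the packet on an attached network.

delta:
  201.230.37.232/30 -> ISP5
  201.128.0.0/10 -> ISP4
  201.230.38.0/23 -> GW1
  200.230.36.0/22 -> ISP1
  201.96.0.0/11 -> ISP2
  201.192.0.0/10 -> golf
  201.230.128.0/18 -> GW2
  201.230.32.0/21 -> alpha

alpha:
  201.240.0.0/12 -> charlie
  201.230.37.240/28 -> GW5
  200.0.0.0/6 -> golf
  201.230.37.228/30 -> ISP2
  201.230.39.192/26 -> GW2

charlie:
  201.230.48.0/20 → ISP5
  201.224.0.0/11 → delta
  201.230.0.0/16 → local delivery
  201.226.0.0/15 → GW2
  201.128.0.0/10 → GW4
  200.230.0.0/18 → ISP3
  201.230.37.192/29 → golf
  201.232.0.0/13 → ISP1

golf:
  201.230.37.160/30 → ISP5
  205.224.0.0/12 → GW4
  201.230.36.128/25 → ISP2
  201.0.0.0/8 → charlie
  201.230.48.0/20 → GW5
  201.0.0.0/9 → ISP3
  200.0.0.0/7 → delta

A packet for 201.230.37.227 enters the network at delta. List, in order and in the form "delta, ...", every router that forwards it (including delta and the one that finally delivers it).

At delta: longest match for 201.230.37.227 is 201.230.32.0/21 -> alpha
At alpha: longest match for 201.230.37.227 is 200.0.0.0/6 -> golf
At golf: longest match for 201.230.37.227 is 201.0.0.0/8 -> charlie
At charlie: longest match for 201.230.37.227 is 201.230.0.0/16 -> local delivery

delta, alpha, golf, charlie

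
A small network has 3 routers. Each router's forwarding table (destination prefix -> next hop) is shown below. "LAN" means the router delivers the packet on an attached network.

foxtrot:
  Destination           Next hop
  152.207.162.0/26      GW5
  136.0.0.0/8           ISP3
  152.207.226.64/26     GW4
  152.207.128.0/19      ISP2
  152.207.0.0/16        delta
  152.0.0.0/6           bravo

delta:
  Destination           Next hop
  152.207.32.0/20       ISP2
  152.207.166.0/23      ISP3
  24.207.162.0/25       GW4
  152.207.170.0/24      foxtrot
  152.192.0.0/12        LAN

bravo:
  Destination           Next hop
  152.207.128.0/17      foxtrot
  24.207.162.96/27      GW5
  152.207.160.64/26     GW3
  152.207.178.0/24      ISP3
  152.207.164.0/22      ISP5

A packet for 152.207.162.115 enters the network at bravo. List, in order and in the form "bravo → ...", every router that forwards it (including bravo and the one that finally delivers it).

bravo → foxtrot → delta

At bravo: longest match for 152.207.162.115 is 152.207.128.0/17 -> foxtrot
At foxtrot: longest match for 152.207.162.115 is 152.207.0.0/16 -> delta
At delta: longest match for 152.207.162.115 is 152.192.0.0/12 -> LAN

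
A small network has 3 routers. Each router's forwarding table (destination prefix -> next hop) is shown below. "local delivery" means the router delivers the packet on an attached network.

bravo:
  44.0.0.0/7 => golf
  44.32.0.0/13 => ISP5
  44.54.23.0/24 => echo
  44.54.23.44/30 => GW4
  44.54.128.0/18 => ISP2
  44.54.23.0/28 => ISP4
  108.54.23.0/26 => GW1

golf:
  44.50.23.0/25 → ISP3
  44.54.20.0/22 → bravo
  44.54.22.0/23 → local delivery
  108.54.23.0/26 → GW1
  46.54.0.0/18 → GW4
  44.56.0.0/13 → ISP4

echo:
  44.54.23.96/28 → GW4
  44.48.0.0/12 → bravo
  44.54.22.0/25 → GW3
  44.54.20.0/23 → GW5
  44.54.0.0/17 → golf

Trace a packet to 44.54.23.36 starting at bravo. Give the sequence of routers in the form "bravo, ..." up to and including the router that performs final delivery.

bravo, echo, golf

At bravo: longest match for 44.54.23.36 is 44.54.23.0/24 -> echo
At echo: longest match for 44.54.23.36 is 44.54.0.0/17 -> golf
At golf: longest match for 44.54.23.36 is 44.54.22.0/23 -> local delivery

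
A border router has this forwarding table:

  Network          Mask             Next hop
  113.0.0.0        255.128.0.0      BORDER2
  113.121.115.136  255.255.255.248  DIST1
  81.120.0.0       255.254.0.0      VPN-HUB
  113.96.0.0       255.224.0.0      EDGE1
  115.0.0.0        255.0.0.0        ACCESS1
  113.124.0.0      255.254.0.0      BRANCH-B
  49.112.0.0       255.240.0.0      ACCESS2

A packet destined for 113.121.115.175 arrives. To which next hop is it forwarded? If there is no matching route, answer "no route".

EDGE1

Routes whose prefix contains 113.121.115.175:
  113.0.0.0/9 (113.0.0.0 - 113.127.255.255) -> BORDER2
  113.96.0.0/11 (113.96.0.0 - 113.127.255.255) -> EDGE1
More-specific entries that do NOT match:
  113.121.115.136/29 (113.121.115.136 - 113.121.115.143) does not contain 113.121.115.175
  81.120.0.0/15 (81.120.0.0 - 81.121.255.255) does not contain 113.121.115.175
  113.124.0.0/15 (113.124.0.0 - 113.125.255.255) does not contain 113.121.115.175
  49.112.0.0/12 (49.112.0.0 - 49.127.255.255) does not contain 113.121.115.175
Longest matching prefix is /11 -> next hop EDGE1.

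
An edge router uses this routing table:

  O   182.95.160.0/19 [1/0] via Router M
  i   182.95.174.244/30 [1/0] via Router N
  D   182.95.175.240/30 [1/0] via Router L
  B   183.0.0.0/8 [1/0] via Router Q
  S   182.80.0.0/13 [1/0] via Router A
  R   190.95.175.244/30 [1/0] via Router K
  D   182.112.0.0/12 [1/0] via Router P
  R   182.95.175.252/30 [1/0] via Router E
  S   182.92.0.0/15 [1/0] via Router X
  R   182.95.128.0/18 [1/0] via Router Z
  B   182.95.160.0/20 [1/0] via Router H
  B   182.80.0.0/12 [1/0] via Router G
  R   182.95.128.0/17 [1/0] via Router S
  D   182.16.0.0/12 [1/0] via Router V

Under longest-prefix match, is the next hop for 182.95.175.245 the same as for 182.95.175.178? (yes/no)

yes

182.95.175.245: longest match 182.95.160.0/20 -> Router H
182.95.175.178: longest match 182.95.160.0/20 -> Router H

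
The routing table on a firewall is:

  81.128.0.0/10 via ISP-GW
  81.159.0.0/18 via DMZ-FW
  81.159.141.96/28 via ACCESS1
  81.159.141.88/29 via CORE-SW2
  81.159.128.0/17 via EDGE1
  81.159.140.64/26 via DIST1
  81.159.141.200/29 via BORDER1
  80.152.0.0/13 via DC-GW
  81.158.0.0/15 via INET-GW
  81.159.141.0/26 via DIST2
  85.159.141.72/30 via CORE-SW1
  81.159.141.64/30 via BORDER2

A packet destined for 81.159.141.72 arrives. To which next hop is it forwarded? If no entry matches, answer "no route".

Routes whose prefix contains 81.159.141.72:
  81.128.0.0/10 (81.128.0.0 - 81.191.255.255) -> ISP-GW
  81.158.0.0/15 (81.158.0.0 - 81.159.255.255) -> INET-GW
  81.159.128.0/17 (81.159.128.0 - 81.159.255.255) -> EDGE1
More-specific entries that do NOT match:
  85.159.141.72/30 (85.159.141.72 - 85.159.141.75) does not contain 81.159.141.72
  81.159.141.64/30 (81.159.141.64 - 81.159.141.67) does not contain 81.159.141.72
  81.159.141.88/29 (81.159.141.88 - 81.159.141.95) does not contain 81.159.141.72
  81.159.141.200/29 (81.159.141.200 - 81.159.141.207) does not contain 81.159.141.72
  81.159.141.96/28 (81.159.141.96 - 81.159.141.111) does not contain 81.159.141.72
  81.159.140.64/26 (81.159.140.64 - 81.159.140.127) does not contain 81.159.141.72
  81.159.141.0/26 (81.159.141.0 - 81.159.141.63) does not contain 81.159.141.72
  81.159.0.0/18 (81.159.0.0 - 81.159.63.255) does not contain 81.159.141.72
Longest matching prefix is /17 -> next hop EDGE1.

EDGE1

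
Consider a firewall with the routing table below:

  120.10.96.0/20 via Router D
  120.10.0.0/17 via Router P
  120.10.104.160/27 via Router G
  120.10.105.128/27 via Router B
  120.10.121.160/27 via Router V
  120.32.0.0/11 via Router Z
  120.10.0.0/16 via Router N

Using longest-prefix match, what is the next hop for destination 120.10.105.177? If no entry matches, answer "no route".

Routes whose prefix contains 120.10.105.177:
  120.10.0.0/16 (120.10.0.0 - 120.10.255.255) -> Router N
  120.10.0.0/17 (120.10.0.0 - 120.10.127.255) -> Router P
  120.10.96.0/20 (120.10.96.0 - 120.10.111.255) -> Router D
More-specific entries that do NOT match:
  120.10.104.160/27 (120.10.104.160 - 120.10.104.191) does not contain 120.10.105.177
  120.10.105.128/27 (120.10.105.128 - 120.10.105.159) does not contain 120.10.105.177
  120.10.121.160/27 (120.10.121.160 - 120.10.121.191) does not contain 120.10.105.177
Longest matching prefix is /20 -> next hop Router D.

Router D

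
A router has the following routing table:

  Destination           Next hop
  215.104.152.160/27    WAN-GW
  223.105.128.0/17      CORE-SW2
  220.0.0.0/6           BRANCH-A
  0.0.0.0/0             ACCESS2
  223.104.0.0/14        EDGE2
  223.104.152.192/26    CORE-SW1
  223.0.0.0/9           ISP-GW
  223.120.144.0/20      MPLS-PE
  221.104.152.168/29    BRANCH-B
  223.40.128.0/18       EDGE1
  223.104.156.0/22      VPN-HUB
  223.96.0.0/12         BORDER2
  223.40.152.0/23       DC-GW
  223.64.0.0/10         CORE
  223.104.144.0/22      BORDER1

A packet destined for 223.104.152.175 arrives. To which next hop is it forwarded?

EDGE2

Routes whose prefix contains 223.104.152.175:
  0.0.0.0/0 (default, matches everything) -> ACCESS2
  220.0.0.0/6 (220.0.0.0 - 223.255.255.255) -> BRANCH-A
  223.0.0.0/9 (223.0.0.0 - 223.127.255.255) -> ISP-GW
  223.64.0.0/10 (223.64.0.0 - 223.127.255.255) -> CORE
  223.96.0.0/12 (223.96.0.0 - 223.111.255.255) -> BORDER2
  223.104.0.0/14 (223.104.0.0 - 223.107.255.255) -> EDGE2
More-specific entries that do NOT match:
  221.104.152.168/29 (221.104.152.168 - 221.104.152.175) does not contain 223.104.152.175
  215.104.152.160/27 (215.104.152.160 - 215.104.152.191) does not contain 223.104.152.175
  223.104.152.192/26 (223.104.152.192 - 223.104.152.255) does not contain 223.104.152.175
  223.40.152.0/23 (223.40.152.0 - 223.40.153.255) does not contain 223.104.152.175
  223.104.156.0/22 (223.104.156.0 - 223.104.159.255) does not contain 223.104.152.175
  223.104.144.0/22 (223.104.144.0 - 223.104.147.255) does not contain 223.104.152.175
  223.120.144.0/20 (223.120.144.0 - 223.120.159.255) does not contain 223.104.152.175
  223.40.128.0/18 (223.40.128.0 - 223.40.191.255) does not contain 223.104.152.175
  223.105.128.0/17 (223.105.128.0 - 223.105.255.255) does not contain 223.104.152.175
Longest matching prefix is /14 -> next hop EDGE2.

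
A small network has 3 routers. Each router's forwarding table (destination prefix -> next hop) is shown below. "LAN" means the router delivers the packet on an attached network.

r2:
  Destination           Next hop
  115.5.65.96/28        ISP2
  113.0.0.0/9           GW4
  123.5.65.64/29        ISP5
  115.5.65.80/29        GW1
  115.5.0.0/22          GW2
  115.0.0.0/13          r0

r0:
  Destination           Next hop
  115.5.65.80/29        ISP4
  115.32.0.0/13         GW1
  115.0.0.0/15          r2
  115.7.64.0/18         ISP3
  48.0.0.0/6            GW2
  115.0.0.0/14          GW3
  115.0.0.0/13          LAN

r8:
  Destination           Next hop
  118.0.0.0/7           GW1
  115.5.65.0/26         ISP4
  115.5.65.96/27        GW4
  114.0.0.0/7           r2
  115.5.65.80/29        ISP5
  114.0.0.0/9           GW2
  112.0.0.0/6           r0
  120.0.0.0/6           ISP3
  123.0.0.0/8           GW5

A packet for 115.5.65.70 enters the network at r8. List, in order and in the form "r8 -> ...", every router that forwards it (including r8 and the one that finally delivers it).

At r8: longest match for 115.5.65.70 is 114.0.0.0/7 -> r2
At r2: longest match for 115.5.65.70 is 115.0.0.0/13 -> r0
At r0: longest match for 115.5.65.70 is 115.0.0.0/13 -> LAN

r8 -> r2 -> r0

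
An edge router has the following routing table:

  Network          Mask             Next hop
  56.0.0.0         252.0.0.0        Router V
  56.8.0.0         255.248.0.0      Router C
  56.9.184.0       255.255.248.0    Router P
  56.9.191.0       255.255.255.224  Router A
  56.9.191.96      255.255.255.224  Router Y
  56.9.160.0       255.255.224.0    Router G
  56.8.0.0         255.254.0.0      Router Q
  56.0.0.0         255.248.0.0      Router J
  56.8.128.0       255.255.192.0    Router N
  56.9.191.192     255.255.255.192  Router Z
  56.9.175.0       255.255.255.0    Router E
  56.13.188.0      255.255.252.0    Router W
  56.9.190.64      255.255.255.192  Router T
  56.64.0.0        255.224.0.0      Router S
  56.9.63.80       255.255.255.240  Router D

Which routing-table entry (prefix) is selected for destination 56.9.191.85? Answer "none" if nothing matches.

Entries matching 56.9.191.85:
  56.0.0.0/6 (56.0.0.0 - 59.255.255.255)
  56.8.0.0/13 (56.8.0.0 - 56.15.255.255)
  56.8.0.0/15 (56.8.0.0 - 56.9.255.255)
  56.9.160.0/19 (56.9.160.0 - 56.9.191.255)
  56.9.184.0/21 (56.9.184.0 - 56.9.191.255)
Most specific is 56.9.184.0/21.

56.9.184.0/21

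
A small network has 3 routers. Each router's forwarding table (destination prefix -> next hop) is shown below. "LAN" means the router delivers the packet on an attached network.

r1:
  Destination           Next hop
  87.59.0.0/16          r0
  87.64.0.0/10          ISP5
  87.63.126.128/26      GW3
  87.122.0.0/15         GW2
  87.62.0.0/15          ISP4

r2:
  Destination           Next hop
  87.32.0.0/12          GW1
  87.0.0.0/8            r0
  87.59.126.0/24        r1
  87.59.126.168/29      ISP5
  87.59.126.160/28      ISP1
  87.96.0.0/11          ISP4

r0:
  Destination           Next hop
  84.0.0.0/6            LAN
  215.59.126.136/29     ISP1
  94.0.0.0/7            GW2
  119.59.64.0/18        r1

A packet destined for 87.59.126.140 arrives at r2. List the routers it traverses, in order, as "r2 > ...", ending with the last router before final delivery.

At r2: longest match for 87.59.126.140 is 87.59.126.0/24 -> r1
At r1: longest match for 87.59.126.140 is 87.59.0.0/16 -> r0
At r0: longest match for 87.59.126.140 is 84.0.0.0/6 -> LAN

r2 > r1 > r0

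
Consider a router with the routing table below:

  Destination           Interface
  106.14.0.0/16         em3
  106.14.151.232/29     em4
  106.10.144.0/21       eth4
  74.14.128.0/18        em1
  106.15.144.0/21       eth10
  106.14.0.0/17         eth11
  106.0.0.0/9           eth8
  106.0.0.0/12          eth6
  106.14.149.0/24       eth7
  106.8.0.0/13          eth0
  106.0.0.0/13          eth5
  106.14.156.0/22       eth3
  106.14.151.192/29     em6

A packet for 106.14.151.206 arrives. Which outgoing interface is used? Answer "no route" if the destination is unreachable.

Routes whose prefix contains 106.14.151.206:
  106.0.0.0/9 (106.0.0.0 - 106.127.255.255) -> eth8
  106.0.0.0/12 (106.0.0.0 - 106.15.255.255) -> eth6
  106.8.0.0/13 (106.8.0.0 - 106.15.255.255) -> eth0
  106.14.0.0/16 (106.14.0.0 - 106.14.255.255) -> em3
More-specific entries that do NOT match:
  106.14.151.232/29 (106.14.151.232 - 106.14.151.239) does not contain 106.14.151.206
  106.14.151.192/29 (106.14.151.192 - 106.14.151.199) does not contain 106.14.151.206
  106.14.149.0/24 (106.14.149.0 - 106.14.149.255) does not contain 106.14.151.206
  106.14.156.0/22 (106.14.156.0 - 106.14.159.255) does not contain 106.14.151.206
  106.10.144.0/21 (106.10.144.0 - 106.10.151.255) does not contain 106.14.151.206
  106.15.144.0/21 (106.15.144.0 - 106.15.151.255) does not contain 106.14.151.206
  74.14.128.0/18 (74.14.128.0 - 74.14.191.255) does not contain 106.14.151.206
  106.14.0.0/17 (106.14.0.0 - 106.14.127.255) does not contain 106.14.151.206
Longest matching prefix is /16 -> interface em3.

em3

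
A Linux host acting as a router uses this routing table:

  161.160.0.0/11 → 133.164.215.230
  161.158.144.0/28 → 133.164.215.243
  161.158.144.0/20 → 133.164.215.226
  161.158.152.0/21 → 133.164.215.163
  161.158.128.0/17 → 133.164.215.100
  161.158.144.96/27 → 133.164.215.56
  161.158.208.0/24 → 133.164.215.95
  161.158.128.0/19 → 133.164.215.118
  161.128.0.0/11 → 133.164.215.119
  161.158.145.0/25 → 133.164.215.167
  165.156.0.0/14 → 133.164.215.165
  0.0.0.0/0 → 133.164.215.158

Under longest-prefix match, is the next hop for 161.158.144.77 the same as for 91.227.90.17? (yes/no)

161.158.144.77: longest match 161.158.144.0/20 -> 133.164.215.226
91.227.90.17: longest match 0.0.0.0/0 -> 133.164.215.158

no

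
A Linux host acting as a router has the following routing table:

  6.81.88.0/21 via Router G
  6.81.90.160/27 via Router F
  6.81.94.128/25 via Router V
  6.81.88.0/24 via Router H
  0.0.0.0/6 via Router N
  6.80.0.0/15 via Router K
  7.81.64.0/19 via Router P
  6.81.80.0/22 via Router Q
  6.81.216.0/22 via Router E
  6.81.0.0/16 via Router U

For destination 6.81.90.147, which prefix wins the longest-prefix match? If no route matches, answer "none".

6.81.88.0/21

Entries matching 6.81.90.147:
  6.80.0.0/15 (6.80.0.0 - 6.81.255.255)
  6.81.0.0/16 (6.81.0.0 - 6.81.255.255)
  6.81.88.0/21 (6.81.88.0 - 6.81.95.255)
Most specific is 6.81.88.0/21.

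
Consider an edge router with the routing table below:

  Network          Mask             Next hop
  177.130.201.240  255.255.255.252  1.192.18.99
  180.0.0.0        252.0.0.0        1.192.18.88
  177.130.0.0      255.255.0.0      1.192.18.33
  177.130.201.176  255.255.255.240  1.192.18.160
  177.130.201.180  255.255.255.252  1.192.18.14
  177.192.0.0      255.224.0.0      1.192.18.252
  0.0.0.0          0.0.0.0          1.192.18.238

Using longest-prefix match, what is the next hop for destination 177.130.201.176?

1.192.18.160

Routes whose prefix contains 177.130.201.176:
  0.0.0.0/0 (default, matches everything) -> 1.192.18.238
  177.130.0.0/16 (177.130.0.0 - 177.130.255.255) -> 1.192.18.33
  177.130.201.176/28 (177.130.201.176 - 177.130.201.191) -> 1.192.18.160
More-specific entries that do NOT match:
  177.130.201.240/30 (177.130.201.240 - 177.130.201.243) does not contain 177.130.201.176
  177.130.201.180/30 (177.130.201.180 - 177.130.201.183) does not contain 177.130.201.176
Longest matching prefix is /28 -> next hop 1.192.18.160.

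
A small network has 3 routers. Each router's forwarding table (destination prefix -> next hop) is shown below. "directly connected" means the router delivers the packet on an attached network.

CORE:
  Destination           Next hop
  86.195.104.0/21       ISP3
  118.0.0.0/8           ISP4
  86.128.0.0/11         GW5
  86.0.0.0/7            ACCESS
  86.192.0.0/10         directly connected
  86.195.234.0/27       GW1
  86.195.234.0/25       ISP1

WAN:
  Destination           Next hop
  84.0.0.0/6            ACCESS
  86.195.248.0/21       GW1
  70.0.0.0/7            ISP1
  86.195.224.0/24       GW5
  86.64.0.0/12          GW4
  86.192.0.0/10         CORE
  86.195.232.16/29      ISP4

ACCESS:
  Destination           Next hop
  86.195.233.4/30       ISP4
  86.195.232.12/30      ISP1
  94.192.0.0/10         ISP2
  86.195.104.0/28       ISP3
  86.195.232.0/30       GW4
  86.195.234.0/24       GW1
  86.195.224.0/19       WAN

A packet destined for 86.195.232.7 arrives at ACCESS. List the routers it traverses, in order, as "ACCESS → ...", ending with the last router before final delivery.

At ACCESS: longest match for 86.195.232.7 is 86.195.224.0/19 -> WAN
At WAN: longest match for 86.195.232.7 is 86.192.0.0/10 -> CORE
At CORE: longest match for 86.195.232.7 is 86.192.0.0/10 -> directly connected

ACCESS → WAN → CORE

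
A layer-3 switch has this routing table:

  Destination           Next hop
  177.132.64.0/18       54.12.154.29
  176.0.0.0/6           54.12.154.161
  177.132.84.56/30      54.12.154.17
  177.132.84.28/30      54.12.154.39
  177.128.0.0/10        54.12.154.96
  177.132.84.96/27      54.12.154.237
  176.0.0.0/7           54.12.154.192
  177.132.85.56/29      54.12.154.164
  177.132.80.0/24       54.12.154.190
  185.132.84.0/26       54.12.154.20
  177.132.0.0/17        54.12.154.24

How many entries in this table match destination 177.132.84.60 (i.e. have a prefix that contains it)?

Prefixes containing 177.132.84.60:
  176.0.0.0/6 (176.0.0.0 - 179.255.255.255)
  176.0.0.0/7 (176.0.0.0 - 177.255.255.255)
  177.128.0.0/10 (177.128.0.0 - 177.191.255.255)
  177.132.0.0/17 (177.132.0.0 - 177.132.127.255)
  177.132.64.0/18 (177.132.64.0 - 177.132.127.255)
Total matching entries: 5.

5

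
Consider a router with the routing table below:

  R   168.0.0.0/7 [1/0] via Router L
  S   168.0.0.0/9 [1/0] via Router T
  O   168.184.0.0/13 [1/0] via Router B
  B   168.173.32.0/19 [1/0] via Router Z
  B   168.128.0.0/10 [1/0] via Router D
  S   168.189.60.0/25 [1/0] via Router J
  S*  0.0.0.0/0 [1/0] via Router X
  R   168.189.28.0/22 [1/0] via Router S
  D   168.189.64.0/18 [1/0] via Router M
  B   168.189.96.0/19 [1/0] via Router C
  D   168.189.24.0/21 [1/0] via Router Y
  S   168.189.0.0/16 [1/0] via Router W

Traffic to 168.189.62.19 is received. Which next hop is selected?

Router W

Routes whose prefix contains 168.189.62.19:
  0.0.0.0/0 (default, matches everything) -> Router X
  168.0.0.0/7 (168.0.0.0 - 169.255.255.255) -> Router L
  168.128.0.0/10 (168.128.0.0 - 168.191.255.255) -> Router D
  168.184.0.0/13 (168.184.0.0 - 168.191.255.255) -> Router B
  168.189.0.0/16 (168.189.0.0 - 168.189.255.255) -> Router W
More-specific entries that do NOT match:
  168.189.60.0/25 (168.189.60.0 - 168.189.60.127) does not contain 168.189.62.19
  168.189.28.0/22 (168.189.28.0 - 168.189.31.255) does not contain 168.189.62.19
  168.189.24.0/21 (168.189.24.0 - 168.189.31.255) does not contain 168.189.62.19
  168.173.32.0/19 (168.173.32.0 - 168.173.63.255) does not contain 168.189.62.19
  168.189.96.0/19 (168.189.96.0 - 168.189.127.255) does not contain 168.189.62.19
  168.189.64.0/18 (168.189.64.0 - 168.189.127.255) does not contain 168.189.62.19
Longest matching prefix is /16 -> next hop Router W.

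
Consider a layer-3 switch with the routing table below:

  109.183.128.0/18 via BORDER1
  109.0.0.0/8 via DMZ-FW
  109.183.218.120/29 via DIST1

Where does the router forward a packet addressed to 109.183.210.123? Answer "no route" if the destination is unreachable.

DMZ-FW

Routes whose prefix contains 109.183.210.123:
  109.0.0.0/8 (109.0.0.0 - 109.255.255.255) -> DMZ-FW
More-specific entries that do NOT match:
  109.183.218.120/29 (109.183.218.120 - 109.183.218.127) does not contain 109.183.210.123
  109.183.128.0/18 (109.183.128.0 - 109.183.191.255) does not contain 109.183.210.123
Longest matching prefix is /8 -> next hop DMZ-FW.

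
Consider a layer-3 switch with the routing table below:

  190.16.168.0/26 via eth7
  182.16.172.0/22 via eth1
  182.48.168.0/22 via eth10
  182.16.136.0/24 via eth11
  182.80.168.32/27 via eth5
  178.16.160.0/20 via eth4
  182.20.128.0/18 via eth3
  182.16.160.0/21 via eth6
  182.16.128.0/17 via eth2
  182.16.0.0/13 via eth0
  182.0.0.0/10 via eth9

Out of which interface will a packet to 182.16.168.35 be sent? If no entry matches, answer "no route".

eth2

Routes whose prefix contains 182.16.168.35:
  182.0.0.0/10 (182.0.0.0 - 182.63.255.255) -> eth9
  182.16.0.0/13 (182.16.0.0 - 182.23.255.255) -> eth0
  182.16.128.0/17 (182.16.128.0 - 182.16.255.255) -> eth2
More-specific entries that do NOT match:
  182.80.168.32/27 (182.80.168.32 - 182.80.168.63) does not contain 182.16.168.35
  190.16.168.0/26 (190.16.168.0 - 190.16.168.63) does not contain 182.16.168.35
  182.16.136.0/24 (182.16.136.0 - 182.16.136.255) does not contain 182.16.168.35
  182.16.172.0/22 (182.16.172.0 - 182.16.175.255) does not contain 182.16.168.35
  182.48.168.0/22 (182.48.168.0 - 182.48.171.255) does not contain 182.16.168.35
  182.16.160.0/21 (182.16.160.0 - 182.16.167.255) does not contain 182.16.168.35
  178.16.160.0/20 (178.16.160.0 - 178.16.175.255) does not contain 182.16.168.35
  182.20.128.0/18 (182.20.128.0 - 182.20.191.255) does not contain 182.16.168.35
Longest matching prefix is /17 -> interface eth2.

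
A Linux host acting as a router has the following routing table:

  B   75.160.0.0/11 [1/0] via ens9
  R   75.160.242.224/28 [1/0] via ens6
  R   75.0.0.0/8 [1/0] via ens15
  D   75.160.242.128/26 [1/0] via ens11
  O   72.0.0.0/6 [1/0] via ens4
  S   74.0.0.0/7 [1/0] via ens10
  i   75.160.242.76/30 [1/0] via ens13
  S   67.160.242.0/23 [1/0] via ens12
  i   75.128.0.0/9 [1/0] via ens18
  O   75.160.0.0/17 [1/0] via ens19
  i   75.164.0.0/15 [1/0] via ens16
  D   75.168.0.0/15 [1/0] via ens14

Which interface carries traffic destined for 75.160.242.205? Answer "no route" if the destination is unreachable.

ens9

Routes whose prefix contains 75.160.242.205:
  72.0.0.0/6 (72.0.0.0 - 75.255.255.255) -> ens4
  74.0.0.0/7 (74.0.0.0 - 75.255.255.255) -> ens10
  75.0.0.0/8 (75.0.0.0 - 75.255.255.255) -> ens15
  75.128.0.0/9 (75.128.0.0 - 75.255.255.255) -> ens18
  75.160.0.0/11 (75.160.0.0 - 75.191.255.255) -> ens9
More-specific entries that do NOT match:
  75.160.242.76/30 (75.160.242.76 - 75.160.242.79) does not contain 75.160.242.205
  75.160.242.224/28 (75.160.242.224 - 75.160.242.239) does not contain 75.160.242.205
  75.160.242.128/26 (75.160.242.128 - 75.160.242.191) does not contain 75.160.242.205
  67.160.242.0/23 (67.160.242.0 - 67.160.243.255) does not contain 75.160.242.205
  75.160.0.0/17 (75.160.0.0 - 75.160.127.255) does not contain 75.160.242.205
  75.164.0.0/15 (75.164.0.0 - 75.165.255.255) does not contain 75.160.242.205
  75.168.0.0/15 (75.168.0.0 - 75.169.255.255) does not contain 75.160.242.205
Longest matching prefix is /11 -> interface ens9.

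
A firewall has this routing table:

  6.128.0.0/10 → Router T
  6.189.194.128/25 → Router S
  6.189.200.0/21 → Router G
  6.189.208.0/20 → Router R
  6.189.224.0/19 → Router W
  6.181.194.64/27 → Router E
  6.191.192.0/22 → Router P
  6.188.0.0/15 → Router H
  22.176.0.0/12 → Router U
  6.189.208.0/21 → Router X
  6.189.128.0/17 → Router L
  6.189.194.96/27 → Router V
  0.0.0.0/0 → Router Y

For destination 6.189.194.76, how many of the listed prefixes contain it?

Prefixes containing 6.189.194.76:
  0.0.0.0/0 (default, matches everything)
  6.128.0.0/10 (6.128.0.0 - 6.191.255.255)
  6.188.0.0/15 (6.188.0.0 - 6.189.255.255)
  6.189.128.0/17 (6.189.128.0 - 6.189.255.255)
Total matching entries: 4.

4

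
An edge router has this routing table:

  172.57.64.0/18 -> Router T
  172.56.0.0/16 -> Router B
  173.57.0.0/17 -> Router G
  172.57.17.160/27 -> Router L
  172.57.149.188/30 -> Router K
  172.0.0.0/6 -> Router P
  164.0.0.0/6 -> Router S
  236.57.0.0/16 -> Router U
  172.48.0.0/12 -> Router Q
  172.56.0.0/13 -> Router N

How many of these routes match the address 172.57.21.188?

Prefixes containing 172.57.21.188:
  172.0.0.0/6 (172.0.0.0 - 175.255.255.255)
  172.48.0.0/12 (172.48.0.0 - 172.63.255.255)
  172.56.0.0/13 (172.56.0.0 - 172.63.255.255)
Total matching entries: 3.

3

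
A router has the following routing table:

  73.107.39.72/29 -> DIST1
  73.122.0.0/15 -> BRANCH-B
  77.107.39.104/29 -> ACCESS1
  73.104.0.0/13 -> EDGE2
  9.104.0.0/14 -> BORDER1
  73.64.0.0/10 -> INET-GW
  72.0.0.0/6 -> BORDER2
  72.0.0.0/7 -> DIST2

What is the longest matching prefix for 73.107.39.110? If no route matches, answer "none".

Entries matching 73.107.39.110:
  72.0.0.0/6 (72.0.0.0 - 75.255.255.255)
  72.0.0.0/7 (72.0.0.0 - 73.255.255.255)
  73.64.0.0/10 (73.64.0.0 - 73.127.255.255)
  73.104.0.0/13 (73.104.0.0 - 73.111.255.255)
Most specific is 73.104.0.0/13.

73.104.0.0/13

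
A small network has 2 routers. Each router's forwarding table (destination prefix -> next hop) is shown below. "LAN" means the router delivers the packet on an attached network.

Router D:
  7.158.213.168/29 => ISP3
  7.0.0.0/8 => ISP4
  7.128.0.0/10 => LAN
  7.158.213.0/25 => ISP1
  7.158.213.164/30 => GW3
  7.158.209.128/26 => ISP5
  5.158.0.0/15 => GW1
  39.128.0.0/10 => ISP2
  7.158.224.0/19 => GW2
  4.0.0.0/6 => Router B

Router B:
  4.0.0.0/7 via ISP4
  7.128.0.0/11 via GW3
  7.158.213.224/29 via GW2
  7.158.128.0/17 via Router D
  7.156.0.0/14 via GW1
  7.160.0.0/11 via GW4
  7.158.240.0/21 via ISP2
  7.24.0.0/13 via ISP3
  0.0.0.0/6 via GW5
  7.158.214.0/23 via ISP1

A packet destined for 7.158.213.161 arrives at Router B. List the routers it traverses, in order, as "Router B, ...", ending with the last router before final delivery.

At Router B: longest match for 7.158.213.161 is 7.158.128.0/17 -> Router D
At Router D: longest match for 7.158.213.161 is 7.128.0.0/10 -> LAN

Router B, Router D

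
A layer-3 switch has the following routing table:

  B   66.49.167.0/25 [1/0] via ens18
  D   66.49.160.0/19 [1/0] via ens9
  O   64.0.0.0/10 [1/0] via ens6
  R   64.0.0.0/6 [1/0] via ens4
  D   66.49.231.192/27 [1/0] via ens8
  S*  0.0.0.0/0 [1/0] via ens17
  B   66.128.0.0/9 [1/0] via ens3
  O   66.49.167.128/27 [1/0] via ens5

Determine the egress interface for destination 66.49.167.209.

Routes whose prefix contains 66.49.167.209:
  0.0.0.0/0 (default, matches everything) -> ens17
  64.0.0.0/6 (64.0.0.0 - 67.255.255.255) -> ens4
  66.49.160.0/19 (66.49.160.0 - 66.49.191.255) -> ens9
More-specific entries that do NOT match:
  66.49.231.192/27 (66.49.231.192 - 66.49.231.223) does not contain 66.49.167.209
  66.49.167.128/27 (66.49.167.128 - 66.49.167.159) does not contain 66.49.167.209
  66.49.167.0/25 (66.49.167.0 - 66.49.167.127) does not contain 66.49.167.209
Longest matching prefix is /19 -> interface ens9.

ens9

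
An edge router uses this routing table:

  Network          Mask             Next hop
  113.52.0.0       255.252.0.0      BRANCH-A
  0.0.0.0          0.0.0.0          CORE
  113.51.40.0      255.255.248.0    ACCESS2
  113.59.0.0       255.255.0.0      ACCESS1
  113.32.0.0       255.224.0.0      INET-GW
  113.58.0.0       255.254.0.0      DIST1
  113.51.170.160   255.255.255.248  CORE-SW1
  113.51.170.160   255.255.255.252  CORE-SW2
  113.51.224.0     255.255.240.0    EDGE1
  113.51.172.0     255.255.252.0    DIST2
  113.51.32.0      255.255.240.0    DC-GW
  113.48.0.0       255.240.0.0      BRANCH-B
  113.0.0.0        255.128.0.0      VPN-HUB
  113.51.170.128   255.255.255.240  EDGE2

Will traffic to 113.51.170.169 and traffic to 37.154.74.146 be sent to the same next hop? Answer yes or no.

113.51.170.169: longest match 113.48.0.0/12 -> BRANCH-B
37.154.74.146: longest match 0.0.0.0/0 -> CORE

no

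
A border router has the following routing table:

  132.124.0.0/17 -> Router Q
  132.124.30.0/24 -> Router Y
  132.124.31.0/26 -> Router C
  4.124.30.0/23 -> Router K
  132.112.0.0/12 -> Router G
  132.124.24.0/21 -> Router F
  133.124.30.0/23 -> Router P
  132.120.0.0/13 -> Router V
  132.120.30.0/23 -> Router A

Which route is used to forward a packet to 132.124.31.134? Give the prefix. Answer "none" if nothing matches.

Entries matching 132.124.31.134:
  132.112.0.0/12 (132.112.0.0 - 132.127.255.255)
  132.120.0.0/13 (132.120.0.0 - 132.127.255.255)
  132.124.0.0/17 (132.124.0.0 - 132.124.127.255)
  132.124.24.0/21 (132.124.24.0 - 132.124.31.255)
Most specific is 132.124.24.0/21.

132.124.24.0/21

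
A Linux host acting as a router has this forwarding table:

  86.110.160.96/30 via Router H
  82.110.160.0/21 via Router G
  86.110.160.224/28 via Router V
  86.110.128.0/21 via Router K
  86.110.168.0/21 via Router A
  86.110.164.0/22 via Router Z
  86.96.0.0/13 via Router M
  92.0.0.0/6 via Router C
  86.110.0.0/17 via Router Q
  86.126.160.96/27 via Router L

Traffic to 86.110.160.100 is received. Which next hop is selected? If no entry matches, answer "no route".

no route

No entry's prefix contains 86.110.160.100; there is no default route.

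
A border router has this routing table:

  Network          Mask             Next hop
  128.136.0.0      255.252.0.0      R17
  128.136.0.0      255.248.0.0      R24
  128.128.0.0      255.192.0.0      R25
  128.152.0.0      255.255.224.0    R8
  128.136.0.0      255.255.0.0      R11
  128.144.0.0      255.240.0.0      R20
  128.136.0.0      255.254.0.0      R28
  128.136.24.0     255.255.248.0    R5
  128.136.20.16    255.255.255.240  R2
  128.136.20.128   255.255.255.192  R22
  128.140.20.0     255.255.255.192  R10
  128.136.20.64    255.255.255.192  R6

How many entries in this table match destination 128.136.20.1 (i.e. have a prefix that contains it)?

5

Prefixes containing 128.136.20.1:
  128.128.0.0/10 (128.128.0.0 - 128.191.255.255)
  128.136.0.0/13 (128.136.0.0 - 128.143.255.255)
  128.136.0.0/14 (128.136.0.0 - 128.139.255.255)
  128.136.0.0/15 (128.136.0.0 - 128.137.255.255)
  128.136.0.0/16 (128.136.0.0 - 128.136.255.255)
Total matching entries: 5.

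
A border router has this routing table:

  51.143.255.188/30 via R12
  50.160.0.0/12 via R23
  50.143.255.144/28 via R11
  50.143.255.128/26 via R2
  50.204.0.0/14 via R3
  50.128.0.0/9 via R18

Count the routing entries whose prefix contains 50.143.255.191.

Prefixes containing 50.143.255.191:
  50.128.0.0/9 (50.128.0.0 - 50.255.255.255)
  50.143.255.128/26 (50.143.255.128 - 50.143.255.191)
Total matching entries: 2.

2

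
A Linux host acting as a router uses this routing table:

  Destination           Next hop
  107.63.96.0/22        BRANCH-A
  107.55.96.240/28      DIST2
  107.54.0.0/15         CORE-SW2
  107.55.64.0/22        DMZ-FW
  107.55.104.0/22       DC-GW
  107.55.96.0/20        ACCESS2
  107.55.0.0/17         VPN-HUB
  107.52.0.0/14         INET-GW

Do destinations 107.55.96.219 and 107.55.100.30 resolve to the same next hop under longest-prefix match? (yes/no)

107.55.96.219: longest match 107.55.96.0/20 -> ACCESS2
107.55.100.30: longest match 107.55.96.0/20 -> ACCESS2

yes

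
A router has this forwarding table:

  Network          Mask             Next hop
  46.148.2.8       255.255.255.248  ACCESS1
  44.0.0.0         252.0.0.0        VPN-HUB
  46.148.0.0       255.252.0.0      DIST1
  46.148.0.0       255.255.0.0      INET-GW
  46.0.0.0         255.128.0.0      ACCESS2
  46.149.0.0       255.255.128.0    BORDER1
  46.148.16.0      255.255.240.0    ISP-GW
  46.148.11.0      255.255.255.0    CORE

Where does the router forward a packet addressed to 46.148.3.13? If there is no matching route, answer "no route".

INET-GW

Routes whose prefix contains 46.148.3.13:
  44.0.0.0/6 (44.0.0.0 - 47.255.255.255) -> VPN-HUB
  46.148.0.0/14 (46.148.0.0 - 46.151.255.255) -> DIST1
  46.148.0.0/16 (46.148.0.0 - 46.148.255.255) -> INET-GW
More-specific entries that do NOT match:
  46.148.2.8/29 (46.148.2.8 - 46.148.2.15) does not contain 46.148.3.13
  46.148.11.0/24 (46.148.11.0 - 46.148.11.255) does not contain 46.148.3.13
  46.148.16.0/20 (46.148.16.0 - 46.148.31.255) does not contain 46.148.3.13
  46.149.0.0/17 (46.149.0.0 - 46.149.127.255) does not contain 46.148.3.13
Longest matching prefix is /16 -> next hop INET-GW.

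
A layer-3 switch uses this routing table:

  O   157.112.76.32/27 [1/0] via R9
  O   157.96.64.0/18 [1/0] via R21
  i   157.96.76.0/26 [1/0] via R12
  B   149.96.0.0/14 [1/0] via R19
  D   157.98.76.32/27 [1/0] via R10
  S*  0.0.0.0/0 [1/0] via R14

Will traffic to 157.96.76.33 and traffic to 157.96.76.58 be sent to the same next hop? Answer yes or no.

157.96.76.33: longest match 157.96.76.0/26 -> R12
157.96.76.58: longest match 157.96.76.0/26 -> R12

yes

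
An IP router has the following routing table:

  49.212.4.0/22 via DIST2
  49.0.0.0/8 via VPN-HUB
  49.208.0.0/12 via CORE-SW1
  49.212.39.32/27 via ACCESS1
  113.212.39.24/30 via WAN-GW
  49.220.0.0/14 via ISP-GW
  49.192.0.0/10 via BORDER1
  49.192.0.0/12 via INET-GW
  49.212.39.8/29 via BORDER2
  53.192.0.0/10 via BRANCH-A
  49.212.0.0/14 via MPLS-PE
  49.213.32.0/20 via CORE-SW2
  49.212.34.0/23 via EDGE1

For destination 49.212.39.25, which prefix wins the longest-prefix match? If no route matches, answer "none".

49.212.0.0/14

Entries matching 49.212.39.25:
  49.0.0.0/8 (49.0.0.0 - 49.255.255.255)
  49.192.0.0/10 (49.192.0.0 - 49.255.255.255)
  49.208.0.0/12 (49.208.0.0 - 49.223.255.255)
  49.212.0.0/14 (49.212.0.0 - 49.215.255.255)
Most specific is 49.212.0.0/14.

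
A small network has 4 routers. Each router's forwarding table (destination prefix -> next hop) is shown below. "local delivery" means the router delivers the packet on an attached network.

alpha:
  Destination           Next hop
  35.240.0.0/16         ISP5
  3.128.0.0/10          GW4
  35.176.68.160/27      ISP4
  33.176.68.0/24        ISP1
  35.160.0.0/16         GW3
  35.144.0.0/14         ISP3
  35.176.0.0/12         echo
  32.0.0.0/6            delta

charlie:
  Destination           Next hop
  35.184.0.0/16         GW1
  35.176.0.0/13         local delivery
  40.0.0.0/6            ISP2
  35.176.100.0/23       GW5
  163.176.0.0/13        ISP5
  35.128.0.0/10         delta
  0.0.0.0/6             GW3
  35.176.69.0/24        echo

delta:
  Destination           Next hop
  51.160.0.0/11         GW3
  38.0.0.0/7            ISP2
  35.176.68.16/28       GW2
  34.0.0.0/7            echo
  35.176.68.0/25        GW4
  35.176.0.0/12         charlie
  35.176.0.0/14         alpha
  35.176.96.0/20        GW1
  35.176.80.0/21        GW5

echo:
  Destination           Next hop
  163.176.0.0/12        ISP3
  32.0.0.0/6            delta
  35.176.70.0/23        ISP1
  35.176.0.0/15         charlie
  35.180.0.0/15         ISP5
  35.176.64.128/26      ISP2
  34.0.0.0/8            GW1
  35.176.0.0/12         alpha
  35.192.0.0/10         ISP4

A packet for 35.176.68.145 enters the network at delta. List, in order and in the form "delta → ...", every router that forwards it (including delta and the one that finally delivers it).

delta → alpha → echo → charlie

At delta: longest match for 35.176.68.145 is 35.176.0.0/14 -> alpha
At alpha: longest match for 35.176.68.145 is 35.176.0.0/12 -> echo
At echo: longest match for 35.176.68.145 is 35.176.0.0/15 -> charlie
At charlie: longest match for 35.176.68.145 is 35.176.0.0/13 -> local delivery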